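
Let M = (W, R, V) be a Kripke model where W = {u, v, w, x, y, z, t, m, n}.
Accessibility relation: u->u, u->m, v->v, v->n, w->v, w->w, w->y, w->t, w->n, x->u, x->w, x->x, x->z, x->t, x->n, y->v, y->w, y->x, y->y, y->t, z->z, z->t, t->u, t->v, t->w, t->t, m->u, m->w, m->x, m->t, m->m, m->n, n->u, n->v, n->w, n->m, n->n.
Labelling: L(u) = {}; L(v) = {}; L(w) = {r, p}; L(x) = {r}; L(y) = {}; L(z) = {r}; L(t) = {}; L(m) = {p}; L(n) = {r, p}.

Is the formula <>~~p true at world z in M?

At z: <>~~p requires ~~p at some successor in {z, t}.
  At z: ~~p is false.
  At t: ~~p is false.
So <>~~p is false at z.

No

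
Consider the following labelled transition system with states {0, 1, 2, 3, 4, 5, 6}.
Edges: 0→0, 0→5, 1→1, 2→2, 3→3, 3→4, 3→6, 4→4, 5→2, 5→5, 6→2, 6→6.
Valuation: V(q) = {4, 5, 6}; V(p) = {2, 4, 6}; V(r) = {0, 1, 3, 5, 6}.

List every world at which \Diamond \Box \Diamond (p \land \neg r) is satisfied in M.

Recall that \Box ψ holds at a world iff ψ holds at every accessible world, and \Diamond ψ holds iff ψ holds at some accessible world.
Let φ = \Diamond \Box \Diamond (p \land \neg r). Evaluate φ at each world:
  0 (successors {0, 5}): φ is true.
  1 (successors {1}): φ is false.
  2 (successors {2}): φ is true.
  3 (successors {3, 4, 6}): φ is true.
  4 (successors {4}): φ is true.
  5 (successors {2, 5}): φ is true.
  6 (successors {2, 6}): φ is true.
For instance, at 5:
  At 5: \Diamond \Box \Diamond (p \land \neg r) requires \Box \Diamond (p \land \neg r) at some successor in {2, 5}.
    \Box \Diamond (p \land \neg r) holds at 2, so \Diamond \Box \Diamond (p \land \neg r) is true at 5.
      At 2: \Box \Diamond (p \land \neg r) requires \Diamond (p \land \neg r) at every successor {2}.
        At 2: \Diamond (p \land \neg r) is true.
      So \Box \Diamond (p \land \neg r) is true at 2.
Satisfying worlds: {0, 2, 3, 4, 5, 6}

0, 2, 3, 4, 5, 6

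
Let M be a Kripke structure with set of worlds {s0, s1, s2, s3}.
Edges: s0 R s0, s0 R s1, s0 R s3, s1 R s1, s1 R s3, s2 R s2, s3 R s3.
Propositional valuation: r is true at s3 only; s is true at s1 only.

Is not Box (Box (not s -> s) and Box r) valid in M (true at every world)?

Let φ = not Box (Box (not s -> s) and Box r). Evaluate φ at each world:
  s0 (successors {s0, s1, s3}): φ is true.
  s1 (successors {s1, s3}): φ is true.
  s2 (successors {s2}): φ is true.
  s3 (successors {s3}): φ is true.
For instance, at s3:
  At s3: Box (Box (not s -> s) and Box r) is false, so not Box (Box (not s -> s) and Box r) is true.
    At s3: Box (Box (not s -> s) and Box r) requires Box (not s -> s) and Box r at every successor {s3}.
      Box (not s -> s) and Box r fails at s3, so Box (Box (not s -> s) and Box r) is false at s3.

Yes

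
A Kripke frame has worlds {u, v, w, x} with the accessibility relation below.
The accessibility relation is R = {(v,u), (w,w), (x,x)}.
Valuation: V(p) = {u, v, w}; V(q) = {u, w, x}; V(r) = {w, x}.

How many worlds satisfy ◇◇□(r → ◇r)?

2

Let φ = ◇◇□(r → ◇r). Evaluate φ at each world:
  u (successors ∅): φ is false.
  v (successors {u}): φ is false.
  w (successors {w}): φ is true.
  x (successors {x}): φ is true.
For instance, at w:
  At w: ◇◇□(r → ◇r) requires ◇□(r → ◇r) at some successor in {w}.
    ◇□(r → ◇r) holds at w, so ◇◇□(r → ◇r) is true at w.
      At w: ◇□(r → ◇r) requires □(r → ◇r) at some successor in {w}.
        □(r → ◇r) holds at w, so ◇□(r → ◇r) is true at w.
Satisfying worlds: {w, x}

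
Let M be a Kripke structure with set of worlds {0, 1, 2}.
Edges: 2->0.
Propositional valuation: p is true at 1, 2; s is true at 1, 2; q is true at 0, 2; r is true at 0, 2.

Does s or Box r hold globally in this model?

Let φ = s or Box r. Evaluate φ at each world:
  0 (successors ∅): φ is true.
  1 (successors ∅): φ is true.
  2 (successors {0}): φ is true.
For instance, at 2:
  At 2: s is true, Box r is true, so s or Box r is true.
    At 2: Box r requires r at every successor {0}.
      At 0: r is true.
    So Box r is true at 2.

Yes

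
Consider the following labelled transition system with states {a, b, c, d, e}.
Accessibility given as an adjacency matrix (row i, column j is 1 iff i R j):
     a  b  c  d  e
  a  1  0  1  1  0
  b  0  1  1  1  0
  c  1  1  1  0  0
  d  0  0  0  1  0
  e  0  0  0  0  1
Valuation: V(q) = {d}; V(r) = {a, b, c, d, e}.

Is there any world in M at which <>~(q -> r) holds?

No

Let φ = <>~(q -> r). Evaluate φ at each world:
  a (successors {a, c, d}): φ is false.
  b (successors {b, c, d}): φ is false.
  c (successors {a, b, c}): φ is false.
  d (successors {d}): φ is false.
  e (successors {e}): φ is false.
For instance, at d:
  At d: <>~(q -> r) requires ~(q -> r) at some successor in {d}.
    At d: ~(q -> r) is false.
  So <>~(q -> r) is false at d.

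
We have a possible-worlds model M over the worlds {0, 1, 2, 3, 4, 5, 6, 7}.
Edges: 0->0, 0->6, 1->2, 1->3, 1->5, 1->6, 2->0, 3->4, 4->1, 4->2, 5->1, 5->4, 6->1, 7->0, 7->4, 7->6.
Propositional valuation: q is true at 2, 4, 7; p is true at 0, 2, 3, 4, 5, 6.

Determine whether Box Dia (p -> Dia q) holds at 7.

No

At 7: Box Dia (p -> Dia q) requires Dia (p -> Dia q) at every successor {0, 4, 6}.
  Dia (p -> Dia q) fails at 0, so Box Dia (p -> Dia q) is false at 7.
    At 0: Dia (p -> Dia q) requires p -> Dia q at some successor in {0, 6}.
      At 0: p -> Dia q is false.
      At 6: p -> Dia q is false.
    So Dia (p -> Dia q) is false at 0.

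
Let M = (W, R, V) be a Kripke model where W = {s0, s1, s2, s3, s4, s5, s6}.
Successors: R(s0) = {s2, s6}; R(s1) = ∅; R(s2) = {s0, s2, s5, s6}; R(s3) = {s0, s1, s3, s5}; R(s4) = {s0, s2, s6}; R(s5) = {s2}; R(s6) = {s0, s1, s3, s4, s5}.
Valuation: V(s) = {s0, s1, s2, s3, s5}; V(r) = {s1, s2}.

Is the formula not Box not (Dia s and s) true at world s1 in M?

Recall that Box ψ holds at a world iff ψ holds at every accessible world, and Dia ψ holds iff ψ holds at some accessible world.
At s1: Box not (Dia s and s) is true, so not Box not (Dia s and s) is false.
  At s1: no accessible worlds, so Box not (Dia s and s) holds vacuously.

No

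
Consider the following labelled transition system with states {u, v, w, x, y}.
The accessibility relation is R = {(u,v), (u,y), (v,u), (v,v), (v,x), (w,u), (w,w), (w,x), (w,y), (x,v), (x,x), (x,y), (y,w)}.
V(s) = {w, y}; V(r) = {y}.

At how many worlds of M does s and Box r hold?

Let φ = s and Box r. Evaluate φ at each world:
  u (successors {v, y}): φ is false.
  v (successors {u, v, x}): φ is false.
  w (successors {u, w, x, y}): φ is false.
  x (successors {v, x, y}): φ is false.
  y (successors {w}): φ is false.
For instance, at y:
  At y: s is true, Box r is false, so s and Box r is false.
    At y: Box r requires r at every successor {w}.
      r fails at w, so Box r is false at y.
Satisfying worlds: none.

0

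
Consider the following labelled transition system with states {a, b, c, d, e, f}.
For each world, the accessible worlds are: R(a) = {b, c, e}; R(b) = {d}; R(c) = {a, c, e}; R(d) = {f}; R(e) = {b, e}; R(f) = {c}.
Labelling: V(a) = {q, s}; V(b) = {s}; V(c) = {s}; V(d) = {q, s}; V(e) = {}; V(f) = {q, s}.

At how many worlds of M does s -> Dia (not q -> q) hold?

4

Recall that Dia ψ holds at a world iff ψ holds at some accessible world.
Let φ = s -> Dia (not q -> q). Evaluate φ at each world:
  a (successors {b, c, e}): φ is false.
  b (successors {d}): φ is true.
  c (successors {a, c, e}): φ is true.
  d (successors {f}): φ is true.
  e (successors {b, e}): φ is true.
  f (successors {c}): φ is false.
For instance, at b:
  At b: s is true, Dia (not q -> q) is true, so s -> Dia (not q -> q) is true.
    At b: Dia (not q -> q) requires not q -> q at some successor in {d}.
      not q -> q holds at d, so Dia (not q -> q) is true at b.
Satisfying worlds: {b, c, d, e}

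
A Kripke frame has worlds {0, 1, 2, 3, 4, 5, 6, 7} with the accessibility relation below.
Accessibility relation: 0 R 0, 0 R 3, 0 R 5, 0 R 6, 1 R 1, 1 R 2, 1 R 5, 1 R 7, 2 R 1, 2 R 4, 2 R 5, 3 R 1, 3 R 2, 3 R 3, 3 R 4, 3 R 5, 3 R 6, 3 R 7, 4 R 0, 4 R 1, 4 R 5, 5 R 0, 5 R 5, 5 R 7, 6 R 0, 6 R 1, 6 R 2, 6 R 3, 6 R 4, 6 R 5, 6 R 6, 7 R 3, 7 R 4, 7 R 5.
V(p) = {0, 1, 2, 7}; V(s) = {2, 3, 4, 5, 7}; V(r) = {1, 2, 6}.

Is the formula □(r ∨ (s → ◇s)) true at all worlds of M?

Let φ = □(r ∨ (s → ◇s)). Evaluate φ at each world:
  0 (successors {0, 3, 5, 6}): φ is true.
  1 (successors {1, 2, 5, 7}): φ is true.
  2 (successors {1, 4, 5}): φ is true.
  3 (successors {1, 2, 3, 4, 5, 6, 7}): φ is true.
  4 (successors {0, 1, 5}): φ is true.
  5 (successors {0, 5, 7}): φ is true.
  6 (successors {0, 1, 2, 3, 4, 5, 6}): φ is true.
  7 (successors {3, 4, 5}): φ is true.
For instance, at 1:
  At 1: □(r ∨ (s → ◇s)) requires r ∨ (s → ◇s) at every successor {1, 2, 5, 7}.
    At 1: r ∨ (s → ◇s) is true.
    At 2: r ∨ (s → ◇s) is true.
    At 5: r ∨ (s → ◇s) is true.
    At 7: r ∨ (s → ◇s) is true.
  So □(r ∨ (s → ◇s)) is true at 1.

Yes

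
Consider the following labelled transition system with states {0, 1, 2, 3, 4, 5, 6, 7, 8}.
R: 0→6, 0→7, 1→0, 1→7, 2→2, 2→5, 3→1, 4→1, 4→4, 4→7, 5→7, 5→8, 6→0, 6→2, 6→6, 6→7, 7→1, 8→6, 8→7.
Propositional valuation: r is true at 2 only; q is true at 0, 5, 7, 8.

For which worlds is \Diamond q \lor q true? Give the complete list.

0, 1, 2, 4, 5, 6, 7, 8

Recall that \Diamond ψ holds at a world iff ψ holds at some accessible world.
Let φ = \Diamond q \lor q. Evaluate φ at each world:
  0 (successors {6, 7}): φ is true.
  1 (successors {0, 7}): φ is true.
  2 (successors {2, 5}): φ is true.
  3 (successors {1}): φ is false.
  4 (successors {1, 4, 7}): φ is true.
  5 (successors {7, 8}): φ is true.
  6 (successors {0, 2, 6, 7}): φ is true.
  7 (successors {1}): φ is true.
  8 (successors {6, 7}): φ is true.
For instance, at 4:
  At 4: \Diamond q is true, q is false, so \Diamond q \lor q is true.
    At 4: \Diamond q requires q at some successor in {1, 4, 7}.
      q holds at 7, so \Diamond q is true at 4.
Satisfying worlds: {0, 1, 2, 4, 5, 6, 7, 8}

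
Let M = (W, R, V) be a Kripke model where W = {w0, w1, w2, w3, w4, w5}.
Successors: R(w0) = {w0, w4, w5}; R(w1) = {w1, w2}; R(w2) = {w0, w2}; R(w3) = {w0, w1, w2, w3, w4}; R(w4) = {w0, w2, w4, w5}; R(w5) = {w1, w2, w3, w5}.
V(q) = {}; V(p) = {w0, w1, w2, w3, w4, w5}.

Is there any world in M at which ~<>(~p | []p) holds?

No

Let φ = ~<>(~p | []p). Evaluate φ at each world:
  w0 (successors {w0, w4, w5}): φ is false.
  w1 (successors {w1, w2}): φ is false.
  w2 (successors {w0, w2}): φ is false.
  w3 (successors {w0, w1, w2, w3, w4}): φ is false.
  w4 (successors {w0, w2, w4, w5}): φ is false.
  w5 (successors {w1, w2, w3, w5}): φ is false.
For instance, at w2:
  At w2: <>(~p | []p) is true, so ~<>(~p | []p) is false.
    At w2: <>(~p | []p) requires ~p | []p at some successor in {w0, w2}.
      ~p | []p holds at w0, so <>(~p | []p) is true at w2.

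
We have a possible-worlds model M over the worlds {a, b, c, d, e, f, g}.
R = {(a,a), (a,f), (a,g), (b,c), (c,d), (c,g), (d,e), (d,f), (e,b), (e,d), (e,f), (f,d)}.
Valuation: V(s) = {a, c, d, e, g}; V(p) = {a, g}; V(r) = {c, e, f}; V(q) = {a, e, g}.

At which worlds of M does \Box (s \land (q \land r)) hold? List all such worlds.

g

Let φ = \Box (s \land (q \land r)). Evaluate φ at each world:
  a (successors {a, f, g}): φ is false.
  b (successors {c}): φ is false.
  c (successors {d, g}): φ is false.
  d (successors {e, f}): φ is false.
  e (successors {b, d, f}): φ is false.
  f (successors {d}): φ is false.
  g (successors ∅): φ is true.
For instance, at b:
  At b: \Box (s \land (q \land r)) requires s \land (q \land r) at every successor {c}.
    s \land (q \land r) fails at c, so \Box (s \land (q \land r)) is false at b.
Satisfying worlds: {g}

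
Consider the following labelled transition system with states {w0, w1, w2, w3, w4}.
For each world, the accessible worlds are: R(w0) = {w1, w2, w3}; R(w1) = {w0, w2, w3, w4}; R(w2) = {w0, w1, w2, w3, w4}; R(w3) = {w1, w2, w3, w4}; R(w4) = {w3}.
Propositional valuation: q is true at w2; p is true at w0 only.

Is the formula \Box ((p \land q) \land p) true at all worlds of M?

Let φ = \Box ((p \land q) \land p). Evaluate φ at each world:
  w0 (successors {w1, w2, w3}): φ is false.
  w1 (successors {w0, w2, w3, w4}): φ is false.
  w2 (successors {w0, w1, w2, w3, w4}): φ is false.
  w3 (successors {w1, w2, w3, w4}): φ is false.
  w4 (successors {w3}): φ is false.
Detail at w0 (counterexample):
  At w0: \Box ((p \land q) \land p) requires (p \land q) \land p at every successor {w1, w2, w3}.
    (p \land q) \land p fails at w1, so \Box ((p \land q) \land p) is false at w0.

No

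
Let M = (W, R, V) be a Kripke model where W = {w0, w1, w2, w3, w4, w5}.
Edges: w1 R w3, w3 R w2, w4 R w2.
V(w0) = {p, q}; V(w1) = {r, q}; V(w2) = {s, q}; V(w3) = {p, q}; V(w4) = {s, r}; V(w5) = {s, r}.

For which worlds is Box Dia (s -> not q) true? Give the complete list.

Let φ = Box Dia (s -> not q). Evaluate φ at each world:
  w0 (successors ∅): φ is true.
  w1 (successors {w3}): φ is false.
  w2 (successors ∅): φ is true.
  w3 (successors {w2}): φ is false.
  w4 (successors {w2}): φ is false.
  w5 (successors ∅): φ is true.
For instance, at w3:
  At w3: Box Dia (s -> not q) requires Dia (s -> not q) at every successor {w2}.
    Dia (s -> not q) fails at w2, so Box Dia (s -> not q) is false at w3.
      At w2: no accessible worlds, so Dia (s -> not q) is false.
Satisfying worlds: {w0, w2, w5}

w0, w2, w5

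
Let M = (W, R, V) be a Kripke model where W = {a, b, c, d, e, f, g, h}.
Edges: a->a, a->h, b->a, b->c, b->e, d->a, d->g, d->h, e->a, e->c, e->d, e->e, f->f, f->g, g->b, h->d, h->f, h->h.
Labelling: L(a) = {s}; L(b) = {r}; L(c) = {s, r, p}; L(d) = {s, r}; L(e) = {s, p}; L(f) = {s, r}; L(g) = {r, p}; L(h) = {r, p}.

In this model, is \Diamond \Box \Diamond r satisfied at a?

At a: \Diamond \Box \Diamond r requires \Box \Diamond r at some successor in {a, h}.
  \Box \Diamond r holds at a, so \Diamond \Box \Diamond r is true at a.
    At a: \Box \Diamond r requires \Diamond r at every successor {a, h}.
      At a: \Diamond r is true.
      At h: \Diamond r is true.
    So \Box \Diamond r is true at a.

Yes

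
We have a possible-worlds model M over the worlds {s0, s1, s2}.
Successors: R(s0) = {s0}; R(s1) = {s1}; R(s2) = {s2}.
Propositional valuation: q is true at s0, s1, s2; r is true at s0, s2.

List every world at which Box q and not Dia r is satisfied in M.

Recall that Box ψ holds at a world iff ψ holds at every accessible world, and Dia ψ holds iff ψ holds at some accessible world.
Let φ = Box q and not Dia r. Evaluate φ at each world:
  s0 (successors {s0}): φ is false.
  s1 (successors {s1}): φ is true.
  s2 (successors {s2}): φ is false.
For instance, at s1:
  At s1: Box q is true, not Dia r is true, so Box q and not Dia r is true.
    At s1: Box q requires q at every successor {s1}.
      At s1: q is true.
    So Box q is true at s1.
    At s1: Dia r is false, so not Dia r is true.
      At s1: Dia r requires r at some successor in {s1}.
        At s1: r is false.
      So Dia r is false at s1.
Satisfying worlds: {s1}

s1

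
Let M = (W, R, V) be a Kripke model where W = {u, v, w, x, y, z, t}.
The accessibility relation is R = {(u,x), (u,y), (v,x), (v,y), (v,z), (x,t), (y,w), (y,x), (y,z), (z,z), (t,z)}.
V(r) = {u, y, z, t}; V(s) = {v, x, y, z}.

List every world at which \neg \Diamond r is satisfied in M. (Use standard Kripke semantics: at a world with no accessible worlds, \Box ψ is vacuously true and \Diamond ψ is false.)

Recall that \Diamond ψ holds at a world iff ψ holds at some accessible world.
Let φ = \neg \Diamond r. Evaluate φ at each world:
  u (successors {x, y}): φ is false.
  v (successors {x, y, z}): φ is false.
  w (successors ∅): φ is true.
  x (successors {t}): φ is false.
  y (successors {w, x, z}): φ is false.
  z (successors {z}): φ is false.
  t (successors {z}): φ is false.
For instance, at y:
  At y: \Diamond r is true, so \neg \Diamond r is false.
    At y: \Diamond r requires r at some successor in {w, x, z}.
      r holds at z, so \Diamond r is true at y.
Satisfying worlds: {w}

w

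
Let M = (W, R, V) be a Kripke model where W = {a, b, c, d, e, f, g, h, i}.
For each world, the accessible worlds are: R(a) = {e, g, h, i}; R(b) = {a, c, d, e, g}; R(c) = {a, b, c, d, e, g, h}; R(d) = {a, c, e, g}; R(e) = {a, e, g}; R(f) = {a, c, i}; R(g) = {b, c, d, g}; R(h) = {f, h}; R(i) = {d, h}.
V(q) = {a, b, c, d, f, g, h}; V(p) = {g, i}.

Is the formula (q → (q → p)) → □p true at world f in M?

At f: q → (q → p) is false, □p is false, so (q → (q → p)) → □p is true.
  At f: □p requires p at every successor {a, c, i}.
    p fails at a, so □p is false at f.

Yes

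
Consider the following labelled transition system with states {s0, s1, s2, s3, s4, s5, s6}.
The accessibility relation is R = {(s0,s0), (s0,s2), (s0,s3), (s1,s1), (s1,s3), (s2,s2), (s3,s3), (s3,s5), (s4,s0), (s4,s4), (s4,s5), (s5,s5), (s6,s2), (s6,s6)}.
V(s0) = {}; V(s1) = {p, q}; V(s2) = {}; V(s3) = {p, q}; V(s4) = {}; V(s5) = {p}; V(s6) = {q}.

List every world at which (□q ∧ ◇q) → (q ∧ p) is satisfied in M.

Let φ = (□q ∧ ◇q) → (q ∧ p). Evaluate φ at each world:
  s0 (successors {s0, s2, s3}): φ is true.
  s1 (successors {s1, s3}): φ is true.
  s2 (successors {s2}): φ is true.
  s3 (successors {s3, s5}): φ is true.
  s4 (successors {s0, s4, s5}): φ is true.
  s5 (successors {s5}): φ is true.
  s6 (successors {s2, s6}): φ is true.
For instance, at s3:
  At s3: □q ∧ ◇q is false, q ∧ p is true, so (□q ∧ ◇q) → (q ∧ p) is true.
    At s3: □q is false, ◇q is true, so □q ∧ ◇q is false.
      At s3: □q requires q at every successor {s3, s5}.
        q fails at s5, so □q is false at s3.
      At s3: ◇q requires q at some successor in {s3, s5}.
        q holds at s3, so ◇q is true at s3.
Satisfying worlds: {s0, s1, s2, s3, s4, s5, s6}

s0, s1, s2, s3, s4, s5, s6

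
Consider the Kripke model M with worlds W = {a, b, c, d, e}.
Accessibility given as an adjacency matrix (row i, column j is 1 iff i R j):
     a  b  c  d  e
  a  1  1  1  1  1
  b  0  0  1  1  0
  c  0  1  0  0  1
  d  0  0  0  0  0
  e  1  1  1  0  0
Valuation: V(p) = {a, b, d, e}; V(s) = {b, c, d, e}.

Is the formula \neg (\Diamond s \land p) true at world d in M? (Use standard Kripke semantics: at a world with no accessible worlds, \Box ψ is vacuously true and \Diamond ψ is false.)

Recall that \Diamond ψ holds at a world iff ψ holds at some accessible world.
At d: \Diamond s \land p is false, so \neg (\Diamond s \land p) is true.
  At d: \Diamond s is false, p is true, so \Diamond s \land p is false.
    At d: no accessible worlds, so \Diamond s is false.

Yes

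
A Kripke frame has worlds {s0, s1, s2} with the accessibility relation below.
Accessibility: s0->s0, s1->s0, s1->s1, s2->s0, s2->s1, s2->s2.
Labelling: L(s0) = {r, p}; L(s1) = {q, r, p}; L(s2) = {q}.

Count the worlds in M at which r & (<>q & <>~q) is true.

Let φ = r & (<>q & <>~q). Evaluate φ at each world:
  s0 (successors {s0}): φ is false.
  s1 (successors {s0, s1}): φ is true.
  s2 (successors {s0, s1, s2}): φ is false.
For instance, at s0:
  At s0: r is true, <>q & <>~q is false, so r & (<>q & <>~q) is false.
    At s0: <>q is false, <>~q is true, so <>q & <>~q is false.
      At s0: <>q requires q at some successor in {s0}.
        At s0: q is false.
      So <>q is false at s0.
      At s0: <>~q requires ~q at some successor in {s0}.
        ~q holds at s0, so <>~q is true at s0.
Satisfying worlds: {s1}

1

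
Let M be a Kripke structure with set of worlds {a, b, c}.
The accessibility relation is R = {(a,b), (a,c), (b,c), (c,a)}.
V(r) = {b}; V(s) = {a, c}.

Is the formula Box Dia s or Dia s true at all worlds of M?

Recall that Box ψ holds at a world iff ψ holds at every accessible world, and Dia ψ holds iff ψ holds at some accessible world.
Let φ = Box Dia s or Dia s. Evaluate φ at each world:
  a (successors {b, c}): φ is true.
  b (successors {c}): φ is true.
  c (successors {a}): φ is true.
For instance, at c:
  At c: Box Dia s is true, Dia s is true, so Box Dia s or Dia s is true.
    At c: Box Dia s requires Dia s at every successor {a}.
      At a: Dia s is true.
    So Box Dia s is true at c.
    At c: Dia s requires s at some successor in {a}.
      s holds at a, so Dia s is true at c.

Yes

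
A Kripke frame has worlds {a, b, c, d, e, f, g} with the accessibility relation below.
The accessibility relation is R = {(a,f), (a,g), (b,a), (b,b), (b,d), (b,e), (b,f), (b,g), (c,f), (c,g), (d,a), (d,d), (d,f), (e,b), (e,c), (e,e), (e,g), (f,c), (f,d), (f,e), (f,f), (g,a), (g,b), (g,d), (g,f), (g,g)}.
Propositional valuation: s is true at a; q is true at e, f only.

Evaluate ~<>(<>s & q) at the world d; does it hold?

Yes

Recall that <>ψ holds at a world iff ψ holds at some accessible world.
At d: <>(<>s & q) is false, so ~<>(<>s & q) is true.
  At d: <>(<>s & q) requires <>s & q at some successor in {a, d, f}.
    At a: <>s & q is false.
    At d: <>s & q is false.
    At f: <>s & q is false.
  So <>(<>s & q) is false at d.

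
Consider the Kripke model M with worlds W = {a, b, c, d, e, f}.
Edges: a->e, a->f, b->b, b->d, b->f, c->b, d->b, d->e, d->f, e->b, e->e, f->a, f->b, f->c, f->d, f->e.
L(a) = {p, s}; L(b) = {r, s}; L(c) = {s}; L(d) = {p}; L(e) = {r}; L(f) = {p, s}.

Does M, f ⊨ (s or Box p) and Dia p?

Recall that Box ψ holds at a world iff ψ holds at every accessible world, and Dia ψ holds iff ψ holds at some accessible world.
At f: s or Box p is true, Dia p is true, so (s or Box p) and Dia p is true.
  At f: s is true, Box p is false, so s or Box p is true.
    At f: Box p requires p at every successor {a, b, c, d, e}.
      p fails at b, so Box p is false at f.
  At f: Dia p requires p at some successor in {a, b, c, d, e}.
    p holds at a, so Dia p is true at f.

Yes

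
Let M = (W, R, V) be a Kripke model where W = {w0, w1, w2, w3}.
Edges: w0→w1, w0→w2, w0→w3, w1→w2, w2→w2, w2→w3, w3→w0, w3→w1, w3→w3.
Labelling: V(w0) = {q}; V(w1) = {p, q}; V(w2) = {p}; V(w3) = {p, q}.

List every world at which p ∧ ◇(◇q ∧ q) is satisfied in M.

Let φ = p ∧ ◇(◇q ∧ q). Evaluate φ at each world:
  w0 (successors {w1, w2, w3}): φ is false.
  w1 (successors {w2}): φ is false.
  w2 (successors {w2, w3}): φ is true.
  w3 (successors {w0, w1, w3}): φ is true.
For instance, at w3:
  At w3: p is true, ◇(◇q ∧ q) is true, so p ∧ ◇(◇q ∧ q) is true.
    At w3: ◇(◇q ∧ q) requires ◇q ∧ q at some successor in {w0, w1, w3}.
      ◇q ∧ q holds at w0, so ◇(◇q ∧ q) is true at w3.
Satisfying worlds: {w2, w3}

w2, w3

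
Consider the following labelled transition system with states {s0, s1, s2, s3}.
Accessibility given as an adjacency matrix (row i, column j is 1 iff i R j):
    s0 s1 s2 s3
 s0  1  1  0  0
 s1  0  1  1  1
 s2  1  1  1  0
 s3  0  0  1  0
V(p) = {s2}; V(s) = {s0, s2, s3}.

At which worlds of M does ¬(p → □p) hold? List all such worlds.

Let φ = ¬(p → □p). Evaluate φ at each world:
  s0 (successors {s0, s1}): φ is false.
  s1 (successors {s1, s2, s3}): φ is false.
  s2 (successors {s0, s1, s2}): φ is true.
  s3 (successors {s2}): φ is false.
For instance, at s2:
  At s2: p → □p is false, so ¬(p → □p) is true.
    At s2: p is true, □p is false, so p → □p is false.
      At s2: □p requires p at every successor {s0, s1, s2}.
        p fails at s0, so □p is false at s2.
Satisfying worlds: {s2}

s2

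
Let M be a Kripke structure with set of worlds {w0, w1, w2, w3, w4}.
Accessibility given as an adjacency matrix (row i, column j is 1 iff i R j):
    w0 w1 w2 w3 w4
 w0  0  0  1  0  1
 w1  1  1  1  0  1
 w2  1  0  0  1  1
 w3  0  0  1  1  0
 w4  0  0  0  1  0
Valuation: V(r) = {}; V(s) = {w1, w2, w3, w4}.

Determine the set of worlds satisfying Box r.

Let φ = Box r. Evaluate φ at each world:
  w0 (successors {w2, w4}): φ is false.
  w1 (successors {w0, w1, w2, w4}): φ is false.
  w2 (successors {w0, w3, w4}): φ is false.
  w3 (successors {w2, w3}): φ is false.
  w4 (successors {w3}): φ is false.
For instance, at w0:
  At w0: Box r requires r at every successor {w2, w4}.
    r fails at w2, so Box r is false at w0.
Satisfying worlds: none.

none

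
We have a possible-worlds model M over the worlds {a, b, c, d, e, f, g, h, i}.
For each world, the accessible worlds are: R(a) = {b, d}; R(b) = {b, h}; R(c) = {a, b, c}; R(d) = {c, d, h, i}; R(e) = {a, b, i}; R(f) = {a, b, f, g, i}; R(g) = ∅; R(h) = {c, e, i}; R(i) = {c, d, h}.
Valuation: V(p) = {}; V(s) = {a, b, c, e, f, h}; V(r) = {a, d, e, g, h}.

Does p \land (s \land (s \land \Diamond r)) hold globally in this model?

Recall that \Diamond ψ holds at a world iff ψ holds at some accessible world.
Let φ = p \land (s \land (s \land \Diamond r)). Evaluate φ at each world:
  a (successors {b, d}): φ is false.
  b (successors {b, h}): φ is false.
  c (successors {a, b, c}): φ is false.
  d (successors {c, d, h, i}): φ is false.
  e (successors {a, b, i}): φ is false.
  f (successors {a, b, f, g, i}): φ is false.
  g (successors ∅): φ is false.
  h (successors {c, e, i}): φ is false.
  i (successors {c, d, h}): φ is false.
Detail at a (counterexample):
  At a: p is false, s \land (s \land \Diamond r) is true, so p \land (s \land (s \land \Diamond r)) is false.
    At a: s is true, s \land \Diamond r is true, so s \land (s \land \Diamond r) is true.
      At a: s is true, \Diamond r is true, so s \land \Diamond r is true.

No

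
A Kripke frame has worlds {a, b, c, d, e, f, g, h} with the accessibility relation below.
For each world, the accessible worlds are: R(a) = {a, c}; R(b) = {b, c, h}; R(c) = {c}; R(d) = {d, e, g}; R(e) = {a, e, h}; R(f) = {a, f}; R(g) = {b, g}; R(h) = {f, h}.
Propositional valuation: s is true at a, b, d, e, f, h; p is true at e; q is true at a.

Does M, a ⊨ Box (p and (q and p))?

At a: Box (p and (q and p)) requires p and (q and p) at every successor {a, c}.
  p and (q and p) fails at a, so Box (p and (q and p)) is false at a.

No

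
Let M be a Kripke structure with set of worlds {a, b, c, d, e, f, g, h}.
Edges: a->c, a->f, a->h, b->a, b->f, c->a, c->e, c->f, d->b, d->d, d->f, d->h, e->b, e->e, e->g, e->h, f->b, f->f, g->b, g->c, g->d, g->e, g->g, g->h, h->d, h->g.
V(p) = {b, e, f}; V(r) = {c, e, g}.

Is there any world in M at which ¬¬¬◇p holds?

Yes

Let φ = ¬¬¬◇p. Evaluate φ at each world:
  a (successors {c, f, h}): φ is false.
  b (successors {a, f}): φ is false.
  c (successors {a, e, f}): φ is false.
  d (successors {b, d, f, h}): φ is false.
  e (successors {b, e, g, h}): φ is false.
  f (successors {b, f}): φ is false.
  g (successors {b, c, d, e, g, h}): φ is false.
  h (successors {d, g}): φ is true.
Detail at h (witness):
  At h: ¬¬◇p is false, so ¬¬¬◇p is true.
    At h: ¬◇p is true, so ¬¬◇p is false.
      At h: ◇p is false, so ¬◇p is true.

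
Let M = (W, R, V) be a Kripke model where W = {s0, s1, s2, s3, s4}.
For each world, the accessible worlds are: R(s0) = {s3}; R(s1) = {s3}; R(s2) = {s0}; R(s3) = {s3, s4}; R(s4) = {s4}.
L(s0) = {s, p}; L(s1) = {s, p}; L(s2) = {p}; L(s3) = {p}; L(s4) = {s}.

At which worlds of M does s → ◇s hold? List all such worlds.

Recall that ◇ψ holds at a world iff ψ holds at some accessible world.
Let φ = s → ◇s. Evaluate φ at each world:
  s0 (successors {s3}): φ is false.
  s1 (successors {s3}): φ is false.
  s2 (successors {s0}): φ is true.
  s3 (successors {s3, s4}): φ is true.
  s4 (successors {s4}): φ is true.
For instance, at s1:
  At s1: s is true, ◇s is false, so s → ◇s is false.
    At s1: ◇s requires s at some successor in {s3}.
      At s3: s is false.
    So ◇s is false at s1.
Satisfying worlds: {s2, s3, s4}

s2, s3, s4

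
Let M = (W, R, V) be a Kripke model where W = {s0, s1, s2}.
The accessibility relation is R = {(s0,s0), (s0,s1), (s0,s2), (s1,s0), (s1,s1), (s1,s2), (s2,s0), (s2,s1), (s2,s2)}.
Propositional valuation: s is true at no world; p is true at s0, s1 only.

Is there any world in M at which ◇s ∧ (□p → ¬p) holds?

No

Recall that □ψ holds at a world iff ψ holds at every accessible world, and ◇ψ holds iff ψ holds at some accessible world.
Let φ = ◇s ∧ (□p → ¬p). Evaluate φ at each world:
  s0 (successors {s0, s1, s2}): φ is false.
  s1 (successors {s0, s1, s2}): φ is false.
  s2 (successors {s0, s1, s2}): φ is false.
For instance, at s2:
  At s2: ◇s is false, □p → ¬p is true, so ◇s ∧ (□p → ¬p) is false.
    At s2: ◇s requires s at some successor in {s0, s1, s2}.
      At s0: s is false.
      At s1: s is false.
      At s2: s is false.
    So ◇s is false at s2.
    At s2: □p is false, ¬p is true, so □p → ¬p is true.
      At s2: □p requires p at every successor {s0, s1, s2}.
        p fails at s2, so □p is false at s2.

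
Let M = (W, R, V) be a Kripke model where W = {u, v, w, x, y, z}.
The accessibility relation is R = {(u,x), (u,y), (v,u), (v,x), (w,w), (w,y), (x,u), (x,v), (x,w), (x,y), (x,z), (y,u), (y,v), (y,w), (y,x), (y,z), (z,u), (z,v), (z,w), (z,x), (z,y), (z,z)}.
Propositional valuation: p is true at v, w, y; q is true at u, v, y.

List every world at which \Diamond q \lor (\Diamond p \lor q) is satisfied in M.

Let φ = \Diamond q \lor (\Diamond p \lor q). Evaluate φ at each world:
  u (successors {x, y}): φ is true.
  v (successors {u, x}): φ is true.
  w (successors {w, y}): φ is true.
  x (successors {u, v, w, y, z}): φ is true.
  y (successors {u, v, w, x, z}): φ is true.
  z (successors {u, v, w, x, y, z}): φ is true.
For instance, at w:
  At w: \Diamond q is true, \Diamond p \lor q is true, so \Diamond q \lor (\Diamond p \lor q) is true.
    At w: \Diamond q requires q at some successor in {w, y}.
      q holds at y, so \Diamond q is true at w.
    At w: \Diamond p is true, q is false, so \Diamond p \lor q is true.
      At w: \Diamond p requires p at some successor in {w, y}.
        p holds at w, so \Diamond p is true at w.
Satisfying worlds: {u, v, w, x, y, z}

u, v, w, x, y, z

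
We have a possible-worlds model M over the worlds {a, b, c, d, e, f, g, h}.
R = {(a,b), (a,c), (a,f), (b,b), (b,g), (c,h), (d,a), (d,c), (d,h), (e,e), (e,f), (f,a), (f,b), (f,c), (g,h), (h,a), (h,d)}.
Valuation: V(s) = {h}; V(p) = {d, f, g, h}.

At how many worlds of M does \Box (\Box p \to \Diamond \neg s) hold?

4

Let φ = \Box (\Box p \to \Diamond \neg s). Evaluate φ at each world:
  a (successors {b, c, f}): φ is false.
  b (successors {b, g}): φ is false.
  c (successors {h}): φ is true.
  d (successors {a, c, h}): φ is false.
  e (successors {e, f}): φ is true.
  f (successors {a, b, c}): φ is false.
  g (successors {h}): φ is true.
  h (successors {a, d}): φ is true.
For instance, at b:
  At b: \Box (\Box p \to \Diamond \neg s) requires \Box p \to \Diamond \neg s at every successor {b, g}.
    \Box p \to \Diamond \neg s fails at g, so \Box (\Box p \to \Diamond \neg s) is false at b.
      At g: \Box p is true, \Diamond \neg s is false, so \Box p \to \Diamond \neg s is false.
Satisfying worlds: {c, e, g, h}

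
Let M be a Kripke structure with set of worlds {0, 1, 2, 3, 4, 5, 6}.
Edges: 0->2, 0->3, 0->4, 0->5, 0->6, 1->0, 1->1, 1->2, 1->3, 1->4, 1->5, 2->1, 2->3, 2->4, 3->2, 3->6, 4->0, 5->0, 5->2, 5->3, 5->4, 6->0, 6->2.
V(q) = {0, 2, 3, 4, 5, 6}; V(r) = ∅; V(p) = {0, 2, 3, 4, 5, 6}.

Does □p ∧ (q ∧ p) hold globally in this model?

Recall that □ψ holds at a world iff ψ holds at every accessible world, and ◇ψ holds iff ψ holds at some accessible world.
Let φ = □p ∧ (q ∧ p). Evaluate φ at each world:
  0 (successors {2, 3, 4, 5, 6}): φ is true.
  1 (successors {0, 1, 2, 3, 4, 5}): φ is false.
  2 (successors {1, 3, 4}): φ is false.
  3 (successors {2, 6}): φ is true.
  4 (successors {0}): φ is true.
  5 (successors {0, 2, 3, 4}): φ is true.
  6 (successors {0, 2}): φ is true.
Detail at 1 (counterexample):
  At 1: □p is false, q ∧ p is false, so □p ∧ (q ∧ p) is false.
    At 1: □p requires p at every successor {0, 1, 2, 3, 4, 5}.
      p fails at 1, so □p is false at 1.

No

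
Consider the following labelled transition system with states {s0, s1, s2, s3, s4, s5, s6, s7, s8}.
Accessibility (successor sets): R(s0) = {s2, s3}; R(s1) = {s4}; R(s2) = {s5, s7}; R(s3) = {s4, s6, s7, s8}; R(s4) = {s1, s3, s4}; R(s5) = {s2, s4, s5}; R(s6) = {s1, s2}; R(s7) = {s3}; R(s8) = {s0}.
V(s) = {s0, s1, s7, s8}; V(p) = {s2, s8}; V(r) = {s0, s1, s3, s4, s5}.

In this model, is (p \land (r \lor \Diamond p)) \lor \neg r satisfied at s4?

At s4: p \land (r \lor \Diamond p) is false, \neg r is false, so (p \land (r \lor \Diamond p)) \lor \neg r is false.
  At s4: p is false, r \lor \Diamond p is true, so p \land (r \lor \Diamond p) is false.
    At s4: r is true, \Diamond p is false, so r \lor \Diamond p is true.
      At s4: \Diamond p requires p at some successor in {s1, s3, s4}.
        At s1: p is false.
        At s3: p is false.
        At s4: p is false.
      So \Diamond p is false at s4.

No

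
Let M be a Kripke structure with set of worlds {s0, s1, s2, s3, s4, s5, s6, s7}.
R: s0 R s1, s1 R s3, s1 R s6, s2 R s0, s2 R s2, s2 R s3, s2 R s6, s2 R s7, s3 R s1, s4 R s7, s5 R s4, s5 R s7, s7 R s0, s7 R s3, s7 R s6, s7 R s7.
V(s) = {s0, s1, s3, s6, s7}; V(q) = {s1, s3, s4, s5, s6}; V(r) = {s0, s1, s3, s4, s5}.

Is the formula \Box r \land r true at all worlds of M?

No

Let φ = \Box r \land r. Evaluate φ at each world:
  s0 (successors {s1}): φ is true.
  s1 (successors {s3, s6}): φ is false.
  s2 (successors {s0, s2, s3, s6, s7}): φ is false.
  s3 (successors {s1}): φ is true.
  s4 (successors {s7}): φ is false.
  s5 (successors {s4, s7}): φ is false.
  s6 (successors ∅): φ is false.
  s7 (successors {s0, s3, s6, s7}): φ is false.
Detail at s1 (counterexample):
  At s1: \Box r is false, r is true, so \Box r \land r is false.
    At s1: \Box r requires r at every successor {s3, s6}.
      r fails at s6, so \Box r is false at s1.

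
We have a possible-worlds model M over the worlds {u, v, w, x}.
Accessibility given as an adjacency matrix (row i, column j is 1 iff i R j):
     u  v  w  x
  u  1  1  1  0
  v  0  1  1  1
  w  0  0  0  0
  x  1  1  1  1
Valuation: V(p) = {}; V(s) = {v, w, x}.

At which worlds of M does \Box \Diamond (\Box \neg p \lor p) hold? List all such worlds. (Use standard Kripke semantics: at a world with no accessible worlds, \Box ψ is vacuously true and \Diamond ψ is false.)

Let φ = \Box \Diamond (\Box \neg p \lor p). Evaluate φ at each world:
  u (successors {u, v, w}): φ is false.
  v (successors {v, w, x}): φ is false.
  w (successors ∅): φ is true.
  x (successors {u, v, w, x}): φ is false.
For instance, at v:
  At v: \Box \Diamond (\Box \neg p \lor p) requires \Diamond (\Box \neg p \lor p) at every successor {v, w, x}.
    \Diamond (\Box \neg p \lor p) fails at w, so \Box \Diamond (\Box \neg p \lor p) is false at v.
      At w: no accessible worlds, so \Diamond (\Box \neg p \lor p) is false.
Satisfying worlds: {w}

w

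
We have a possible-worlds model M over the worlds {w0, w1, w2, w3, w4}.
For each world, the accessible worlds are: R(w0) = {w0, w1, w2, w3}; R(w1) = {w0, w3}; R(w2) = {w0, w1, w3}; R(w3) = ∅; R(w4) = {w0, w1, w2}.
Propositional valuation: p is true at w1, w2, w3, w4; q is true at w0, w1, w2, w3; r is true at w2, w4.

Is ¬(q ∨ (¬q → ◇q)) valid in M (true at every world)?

No

Let φ = ¬(q ∨ (¬q → ◇q)). Evaluate φ at each world:
  w0 (successors {w0, w1, w2, w3}): φ is false.
  w1 (successors {w0, w3}): φ is false.
  w2 (successors {w0, w1, w3}): φ is false.
  w3 (successors ∅): φ is false.
  w4 (successors {w0, w1, w2}): φ is false.
Detail at w0 (counterexample):
  At w0: q ∨ (¬q → ◇q) is true, so ¬(q ∨ (¬q → ◇q)) is false.
    At w0: q is true, ¬q → ◇q is true, so q ∨ (¬q → ◇q) is true.
      At w0: ¬q is false, ◇q is true, so ¬q → ◇q is true.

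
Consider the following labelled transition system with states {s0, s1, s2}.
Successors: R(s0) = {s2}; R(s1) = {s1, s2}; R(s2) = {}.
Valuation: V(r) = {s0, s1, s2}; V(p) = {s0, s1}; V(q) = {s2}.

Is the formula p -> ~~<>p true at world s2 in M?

Yes

At s2: p is false, ~~<>p is false, so p -> ~~<>p is true.
  At s2: ~<>p is true, so ~~<>p is false.
    At s2: <>p is false, so ~<>p is true.
      At s2: no accessible worlds, so <>p is false.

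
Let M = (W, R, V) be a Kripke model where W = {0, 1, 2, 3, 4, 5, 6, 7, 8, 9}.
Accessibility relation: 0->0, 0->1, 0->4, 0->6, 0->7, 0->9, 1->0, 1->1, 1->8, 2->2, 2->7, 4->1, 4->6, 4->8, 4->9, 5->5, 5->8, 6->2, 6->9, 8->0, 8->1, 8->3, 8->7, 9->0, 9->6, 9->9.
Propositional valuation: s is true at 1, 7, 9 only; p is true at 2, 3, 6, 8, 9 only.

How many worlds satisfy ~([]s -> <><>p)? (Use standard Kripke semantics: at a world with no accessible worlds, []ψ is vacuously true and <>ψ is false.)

Let φ = ~([]s -> <><>p). Evaluate φ at each world:
  0 (successors {0, 1, 4, 6, 7, 9}): φ is false.
  1 (successors {0, 1, 8}): φ is false.
  2 (successors {2, 7}): φ is false.
  3 (successors ∅): φ is true.
  4 (successors {1, 6, 8, 9}): φ is false.
  5 (successors {5, 8}): φ is false.
  6 (successors {2, 9}): φ is false.
  7 (successors ∅): φ is true.
  8 (successors {0, 1, 3, 7}): φ is false.
  9 (successors {0, 6, 9}): φ is false.
For instance, at 1:
  At 1: []s -> <><>p is true, so ~([]s -> <><>p) is false.
    At 1: []s is false, <><>p is true, so []s -> <><>p is true.
      At 1: []s requires s at every successor {0, 1, 8}.
        s fails at 0, so []s is false at 1.
      At 1: <><>p requires <>p at some successor in {0, 1, 8}.
        <>p holds at 0, so <><>p is true at 1.
Satisfying worlds: {3, 7}

2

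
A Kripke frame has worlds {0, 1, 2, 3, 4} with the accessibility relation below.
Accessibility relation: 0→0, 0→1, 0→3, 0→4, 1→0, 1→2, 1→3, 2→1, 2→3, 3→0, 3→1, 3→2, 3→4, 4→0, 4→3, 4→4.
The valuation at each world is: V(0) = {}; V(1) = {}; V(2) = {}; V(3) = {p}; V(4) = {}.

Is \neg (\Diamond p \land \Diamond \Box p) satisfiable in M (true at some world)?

Yes

Recall that \Box ψ holds at a world iff ψ holds at every accessible world, and \Diamond ψ holds iff ψ holds at some accessible world.
Let φ = \neg (\Diamond p \land \Diamond \Box p). Evaluate φ at each world:
  0 (successors {0, 1, 3, 4}): φ is true.
  1 (successors {0, 2, 3}): φ is true.
  2 (successors {1, 3}): φ is true.
  3 (successors {0, 1, 2, 4}): φ is true.
  4 (successors {0, 3, 4}): φ is true.
Detail at 0 (witness):
  At 0: \Diamond p \land \Diamond \Box p is false, so \neg (\Diamond p \land \Diamond \Box p) is true.
    At 0: \Diamond p is true, \Diamond \Box p is false, so \Diamond p \land \Diamond \Box p is false.
      At 0: \Diamond p requires p at some successor in {0, 1, 3, 4}.
        p holds at 3, so \Diamond p is true at 0.
      At 0: \Diamond \Box p requires \Box p at some successor in {0, 1, 3, 4}.
        At 0: \Box p is false.
        At 1: \Box p is false.
        At 3: \Box p is false.
        At 4: \Box p is false.
      So \Diamond \Box p is false at 0.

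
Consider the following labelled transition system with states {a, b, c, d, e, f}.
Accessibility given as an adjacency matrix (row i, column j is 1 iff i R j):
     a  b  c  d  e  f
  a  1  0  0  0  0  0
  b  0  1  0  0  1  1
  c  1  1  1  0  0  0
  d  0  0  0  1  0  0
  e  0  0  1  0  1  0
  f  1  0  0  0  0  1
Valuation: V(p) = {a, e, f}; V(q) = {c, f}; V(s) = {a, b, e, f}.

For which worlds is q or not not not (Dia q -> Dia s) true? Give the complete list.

Let φ = q or not not not (Dia q -> Dia s). Evaluate φ at each world:
  a (successors {a}): φ is false.
  b (successors {b, e, f}): φ is false.
  c (successors {a, b, c}): φ is true.
  d (successors {d}): φ is false.
  e (successors {c, e}): φ is false.
  f (successors {a, f}): φ is true.
For instance, at a:
  At a: q is false, not not not (Dia q -> Dia s) is false, so q or not not not (Dia q -> Dia s) is false.
    At a: not not (Dia q -> Dia s) is true, so not not not (Dia q -> Dia s) is false.
      At a: not (Dia q -> Dia s) is false, so not not (Dia q -> Dia s) is true.
Satisfying worlds: {c, f}

c, f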